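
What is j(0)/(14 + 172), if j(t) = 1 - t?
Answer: 1/186 ≈ 0.0053763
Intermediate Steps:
j(0)/(14 + 172) = (1 - 1*0)/(14 + 172) = (1 + 0)/186 = (1/186)*1 = 1/186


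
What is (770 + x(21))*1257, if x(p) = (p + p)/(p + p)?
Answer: 969147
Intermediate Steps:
x(p) = 1 (x(p) = (2*p)/((2*p)) = (2*p)*(1/(2*p)) = 1)
(770 + x(21))*1257 = (770 + 1)*1257 = 771*1257 = 969147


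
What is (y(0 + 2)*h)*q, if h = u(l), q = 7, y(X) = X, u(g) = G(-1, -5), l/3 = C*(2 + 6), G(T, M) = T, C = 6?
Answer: -14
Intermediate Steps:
l = 144 (l = 3*(6*(2 + 6)) = 3*(6*8) = 3*48 = 144)
u(g) = -1
h = -1
(y(0 + 2)*h)*q = ((0 + 2)*(-1))*7 = (2*(-1))*7 = -2*7 = -14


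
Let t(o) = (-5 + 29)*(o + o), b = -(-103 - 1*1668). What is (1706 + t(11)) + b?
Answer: 4005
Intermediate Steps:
b = 1771 (b = -(-103 - 1668) = -1*(-1771) = 1771)
t(o) = 48*o (t(o) = 24*(2*o) = 48*o)
(1706 + t(11)) + b = (1706 + 48*11) + 1771 = (1706 + 528) + 1771 = 2234 + 1771 = 4005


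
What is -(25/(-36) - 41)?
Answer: 1501/36 ≈ 41.694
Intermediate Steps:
-(25/(-36) - 41) = -(25*(-1/36) - 41) = -(-25/36 - 41) = -1*(-1501/36) = 1501/36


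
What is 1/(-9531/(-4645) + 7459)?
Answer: 4645/34656586 ≈ 0.00013403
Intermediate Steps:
1/(-9531/(-4645) + 7459) = 1/(-9531*(-1/4645) + 7459) = 1/(9531/4645 + 7459) = 1/(34656586/4645) = 4645/34656586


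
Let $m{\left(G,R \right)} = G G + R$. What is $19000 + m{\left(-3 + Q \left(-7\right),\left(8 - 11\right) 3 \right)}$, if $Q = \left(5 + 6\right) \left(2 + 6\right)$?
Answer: $402152$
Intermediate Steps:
$Q = 88$ ($Q = 11 \cdot 8 = 88$)
$m{\left(G,R \right)} = R + G^{2}$ ($m{\left(G,R \right)} = G^{2} + R = R + G^{2}$)
$19000 + m{\left(-3 + Q \left(-7\right),\left(8 - 11\right) 3 \right)} = 19000 + \left(\left(8 - 11\right) 3 + \left(-3 + 88 \left(-7\right)\right)^{2}\right) = 19000 + \left(\left(-3\right) 3 + \left(-3 - 616\right)^{2}\right) = 19000 - \left(9 - \left(-619\right)^{2}\right) = 19000 + \left(-9 + 383161\right) = 19000 + 383152 = 402152$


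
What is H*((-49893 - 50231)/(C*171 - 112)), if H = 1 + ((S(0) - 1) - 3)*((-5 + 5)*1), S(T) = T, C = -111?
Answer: 100124/19093 ≈ 5.2440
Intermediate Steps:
H = 1 (H = 1 + ((0 - 1) - 3)*((-5 + 5)*1) = 1 + (-1 - 3)*(0*1) = 1 - 4*0 = 1 + 0 = 1)
H*((-49893 - 50231)/(C*171 - 112)) = 1*((-49893 - 50231)/(-111*171 - 112)) = 1*(-100124/(-18981 - 112)) = 1*(-100124/(-19093)) = 1*(-100124*(-1/19093)) = 1*(100124/19093) = 100124/19093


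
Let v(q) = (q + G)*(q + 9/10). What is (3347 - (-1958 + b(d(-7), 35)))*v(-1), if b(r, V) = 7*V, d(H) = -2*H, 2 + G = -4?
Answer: 3542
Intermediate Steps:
G = -6 (G = -2 - 4 = -6)
v(q) = (-6 + q)*(9/10 + q) (v(q) = (q - 6)*(q + 9/10) = (-6 + q)*(q + 9*(1/10)) = (-6 + q)*(q + 9/10) = (-6 + q)*(9/10 + q))
(3347 - (-1958 + b(d(-7), 35)))*v(-1) = (3347 - (-1958 + 7*35))*(-27/5 + (-1)**2 - 51/10*(-1)) = (3347 - (-1958 + 245))*(-27/5 + 1 + 51/10) = (3347 - 1*(-1713))*(7/10) = (3347 + 1713)*(7/10) = 5060*(7/10) = 3542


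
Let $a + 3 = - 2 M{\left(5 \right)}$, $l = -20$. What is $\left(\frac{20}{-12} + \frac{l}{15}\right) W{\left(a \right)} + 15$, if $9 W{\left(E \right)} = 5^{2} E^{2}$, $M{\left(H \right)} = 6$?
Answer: $-1860$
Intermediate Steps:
$a = -15$ ($a = -3 - 12 = -15$)
$W{\left(E \right)} = \frac{25 E^{2}}{9}$ ($W{\left(E \right)} = \frac{5^{2} E^{2}}{9} = \frac{25 E^{2}}{9}$)
$\left(\frac{20}{-12} + \frac{l}{15}\right) W{\left(a \right)} + 15 = \left(\frac{20}{-12} - \frac{20}{15}\right) \frac{25 \left(-15\right)^{2}}{9} + 15 = \left(20 \left(- \frac{1}{12}\right) - \frac{4}{3}\right) \frac{25}{9} \cdot 225 + 15 = \left(- \frac{5}{3} - \frac{4}{3}\right) 625 + 15 = \left(-3\right) 625 + 15 = -1875 + 15 = -1860$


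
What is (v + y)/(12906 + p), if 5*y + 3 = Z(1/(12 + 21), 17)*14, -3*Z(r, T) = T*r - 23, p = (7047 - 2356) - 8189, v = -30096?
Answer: -14887429/4656960 ≈ -3.1968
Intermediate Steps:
p = -3498 (p = 4691 - 8189 = -3498)
Z(r, T) = 23/3 - T*r/3 (Z(r, T) = -(T*r - 23)/3 = -(-23 + T*r)/3 = 23/3 - T*r/3)
y = 10091/495 (y = -⅗ + ((23/3 - ⅓*17/(12 + 21))*14)/5 = -⅗ + ((23/3 - ⅓*17/33)*14)/5 = -⅗ + ((23/3 - ⅓*17*1/33)*14)/5 = -⅗ + ((23/3 - 17/99)*14)/5 = -⅗ + ((742/99)*14)/5 = -⅗ + (⅕)*(10388/99) = -⅗ + 10388/495 = 10091/495 ≈ 20.386)
(v + y)/(12906 + p) = (-30096 + 10091/495)/(12906 - 3498) = -14887429/495/9408 = -14887429/495*1/9408 = -14887429/4656960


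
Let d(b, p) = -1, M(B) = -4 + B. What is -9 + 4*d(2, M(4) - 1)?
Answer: -13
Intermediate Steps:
-9 + 4*d(2, M(4) - 1) = -9 + 4*(-1) = -9 - 4 = -13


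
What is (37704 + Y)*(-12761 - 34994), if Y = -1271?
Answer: -1739857915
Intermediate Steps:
(37704 + Y)*(-12761 - 34994) = (37704 - 1271)*(-12761 - 34994) = 36433*(-47755) = -1739857915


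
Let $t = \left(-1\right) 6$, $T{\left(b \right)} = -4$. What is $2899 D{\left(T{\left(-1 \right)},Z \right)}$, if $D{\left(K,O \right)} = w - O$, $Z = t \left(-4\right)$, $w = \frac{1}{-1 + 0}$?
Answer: $-72475$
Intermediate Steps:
$t = -6$
$w = -1$ ($w = \frac{1}{-1} = -1$)
$Z = 24$ ($Z = \left(-6\right) \left(-4\right) = 24$)
$D{\left(K,O \right)} = -1 - O$
$2899 D{\left(T{\left(-1 \right)},Z \right)} = 2899 \left(-1 - 24\right) = 2899 \left(-25\right) = -72475$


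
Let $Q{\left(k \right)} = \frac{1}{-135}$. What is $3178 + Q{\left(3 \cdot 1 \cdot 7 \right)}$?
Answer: $\frac{429029}{135} \approx 3178.0$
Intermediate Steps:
$Q{\left(k \right)} = - \frac{1}{135}$
$3178 + Q{\left(3 \cdot 1 \cdot 7 \right)} = 3178 - \frac{1}{135} = \frac{429029}{135}$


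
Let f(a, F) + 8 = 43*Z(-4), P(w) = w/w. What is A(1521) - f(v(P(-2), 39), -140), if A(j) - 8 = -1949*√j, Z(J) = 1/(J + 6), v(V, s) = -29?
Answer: -152033/2 ≈ -76017.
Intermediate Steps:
P(w) = 1
Z(J) = 1/(6 + J)
f(a, F) = 27/2 (f(a, F) = -8 + 43/(6 - 4) = -8 + 43/2 = 27/2)
A(j) = 8 - 1949*√j
A(1521) - f(v(P(-2), 39), -140) = (8 - 1949*√1521) - 1*27/2 = (8 - 1949*39) - 27/2 = (8 - 76011) - 27/2 = -76003 - 27/2 = -152033/2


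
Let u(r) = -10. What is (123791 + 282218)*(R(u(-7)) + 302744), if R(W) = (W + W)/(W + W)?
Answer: 122917194705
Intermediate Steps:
R(W) = 1 (R(W) = (2*W)/((2*W)) = (2*W)*(1/(2*W)) = 1)
(123791 + 282218)*(R(u(-7)) + 302744) = (123791 + 282218)*(1 + 302744) = 406009*302745 = 122917194705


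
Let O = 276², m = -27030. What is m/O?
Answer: -4505/12696 ≈ -0.35484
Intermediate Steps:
O = 76176
m/O = -27030/76176 = -27030*1/76176 = -4505/12696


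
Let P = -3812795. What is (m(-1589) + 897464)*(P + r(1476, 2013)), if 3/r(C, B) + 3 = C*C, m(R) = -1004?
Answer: -2482134058814592240/726191 ≈ -3.4180e+12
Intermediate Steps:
r(C, B) = 3/(-3 + C²) (r(C, B) = 3/(-3 + C*C) = 3/(-3 + C²))
(m(-1589) + 897464)*(P + r(1476, 2013)) = (-1004 + 897464)*(-3812795 + 3/(-3 + 1476²)) = 896460*(-3812795 + 3/(-3 + 2178576)) = 896460*(-3812795 + 3/2178573) = 896460*(-3812795 + 3*(1/2178573)) = 896460*(-3812795 + 1/726191) = 896460*(-2768817413844/726191) = -2482134058814592240/726191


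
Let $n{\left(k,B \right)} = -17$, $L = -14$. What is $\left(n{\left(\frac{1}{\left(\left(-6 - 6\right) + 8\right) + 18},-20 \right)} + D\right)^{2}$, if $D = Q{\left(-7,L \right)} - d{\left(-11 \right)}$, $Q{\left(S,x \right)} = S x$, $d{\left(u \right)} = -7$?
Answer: $7744$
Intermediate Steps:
$D = 105$ ($D = \left(-7\right) \left(-14\right) - -7 = 98 + 7 = 105$)
$\left(n{\left(\frac{1}{\left(\left(-6 - 6\right) + 8\right) + 18},-20 \right)} + D\right)^{2} = \left(-17 + 105\right)^{2} = 88^{2} = 7744$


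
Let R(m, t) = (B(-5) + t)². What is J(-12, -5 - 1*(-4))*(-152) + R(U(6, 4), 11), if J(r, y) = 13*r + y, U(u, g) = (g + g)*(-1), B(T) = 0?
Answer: 23985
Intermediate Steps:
U(u, g) = -2*g (U(u, g) = (2*g)*(-1) = -2*g)
J(r, y) = y + 13*r
R(m, t) = t² (R(m, t) = (0 + t)² = t²)
J(-12, -5 - 1*(-4))*(-152) + R(U(6, 4), 11) = ((-5 - 1*(-4)) + 13*(-12))*(-152) + 11² = ((-5 + 4) - 156)*(-152) + 121 = (-1 - 156)*(-152) + 121 = -157*(-152) + 121 = 23864 + 121 = 23985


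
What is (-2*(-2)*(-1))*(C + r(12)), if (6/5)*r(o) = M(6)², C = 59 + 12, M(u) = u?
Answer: -404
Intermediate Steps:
C = 71
r(o) = 30 (r(o) = (⅚)*6² = (⅚)*36 = 30)
(-2*(-2)*(-1))*(C + r(12)) = (-2*(-2)*(-1))*(71 + 30) = (4*(-1))*101 = -4*101 = -404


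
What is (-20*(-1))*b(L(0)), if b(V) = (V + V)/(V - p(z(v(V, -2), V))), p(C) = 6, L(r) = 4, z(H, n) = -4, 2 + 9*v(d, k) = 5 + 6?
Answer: -80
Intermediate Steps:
v(d, k) = 1 (v(d, k) = -2/9 + (5 + 6)/9 = -2/9 + (1/9)*11 = -2/9 + 11/9 = 1)
b(V) = 2*V/(-6 + V) (b(V) = (V + V)/(V - 1*6) = (2*V)/(V - 6) = (2*V)/(-6 + V) = 2*V/(-6 + V))
(-20*(-1))*b(L(0)) = (-20*(-1))*(2*4/(-6 + 4)) = 20*(2*4/(-2)) = 20*(2*4*(-1/2)) = 20*(-4) = -80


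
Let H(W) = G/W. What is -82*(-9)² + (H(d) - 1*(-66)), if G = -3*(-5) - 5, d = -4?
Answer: -13157/2 ≈ -6578.5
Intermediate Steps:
G = 10 (G = 15 - 5 = 10)
H(W) = 10/W
-82*(-9)² + (H(d) - 1*(-66)) = -82*(-9)² + (10/(-4) - 1*(-66)) = -82*81 + (10*(-¼) + 66) = -6642 + (-5/2 + 66) = -6642 + 127/2 = -13157/2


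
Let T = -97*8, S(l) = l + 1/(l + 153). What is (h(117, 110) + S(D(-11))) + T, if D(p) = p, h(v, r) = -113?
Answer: -127799/142 ≈ -899.99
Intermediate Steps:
S(l) = l + 1/(153 + l)
T = -776
(h(117, 110) + S(D(-11))) + T = (-113 + (1 + (-11)**2 + 153*(-11))/(153 - 11)) - 776 = (-113 + (1 + 121 - 1683)/142) - 776 = (-113 + (1/142)*(-1561)) - 776 = (-113 - 1561/142) - 776 = -17607/142 - 776 = -127799/142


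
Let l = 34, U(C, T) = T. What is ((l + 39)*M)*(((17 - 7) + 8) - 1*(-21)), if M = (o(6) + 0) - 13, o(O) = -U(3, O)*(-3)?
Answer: 14235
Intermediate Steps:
o(O) = 3*O (o(O) = -O*(-3) = 3*O)
M = 5 (M = (3*6 + 0) - 13 = (18 + 0) - 13 = 18 - 13 = 5)
((l + 39)*M)*(((17 - 7) + 8) - 1*(-21)) = ((34 + 39)*5)*(((17 - 7) + 8) - 1*(-21)) = (73*5)*((10 + 8) + 21) = 365*(18 + 21) = 365*39 = 14235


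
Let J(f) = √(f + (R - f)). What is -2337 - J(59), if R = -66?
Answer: -2337 - I*√66 ≈ -2337.0 - 8.124*I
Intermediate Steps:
J(f) = I*√66 (J(f) = √(f + (-66 - f)) = √(-66) = I*√66)
-2337 - J(59) = -2337 - I*√66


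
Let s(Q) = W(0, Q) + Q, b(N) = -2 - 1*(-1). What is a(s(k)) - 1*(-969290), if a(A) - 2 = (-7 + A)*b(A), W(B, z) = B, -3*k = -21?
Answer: 969292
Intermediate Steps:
k = 7 (k = -1/3*(-21) = 7)
b(N) = -1 (b(N) = -2 + 1 = -1)
s(Q) = Q (s(Q) = 0 + Q = Q)
a(A) = 9 - A (a(A) = 2 + (-7 + A)*(-1) = 2 + (7 - A) = 9 - A)
a(s(k)) - 1*(-969290) = (9 - 1*7) - 1*(-969290) = (9 - 7) + 969290 = 2 + 969290 = 969292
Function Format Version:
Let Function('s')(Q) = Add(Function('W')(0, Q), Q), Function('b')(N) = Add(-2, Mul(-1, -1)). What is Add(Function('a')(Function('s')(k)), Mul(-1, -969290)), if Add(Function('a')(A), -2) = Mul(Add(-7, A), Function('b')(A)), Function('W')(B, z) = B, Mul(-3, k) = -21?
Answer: 969292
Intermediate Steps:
k = 7 (k = Mul(Rational(-1, 3), -21) = 7)
Function('b')(N) = -1 (Function('b')(N) = Add(-2, 1) = -1)
Function('s')(Q) = Q (Function('s')(Q) = Add(0, Q) = Q)
Function('a')(A) = Add(9, Mul(-1, A)) (Function('a')(A) = Add(2, Mul(Add(-7, A), -1)) = Add(2, Add(7, Mul(-1, A))) = Add(9, Mul(-1, A)))
Add(Function('a')(Function('s')(k)), Mul(-1, -969290)) = Add(Add(9, Mul(-1, 7)), Mul(-1, -969290)) = Add(Add(9, -7), 969290) = Add(2, 969290) = 969292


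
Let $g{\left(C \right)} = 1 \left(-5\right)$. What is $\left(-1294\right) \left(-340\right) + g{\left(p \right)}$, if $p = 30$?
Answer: $439955$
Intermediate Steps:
$g{\left(C \right)} = -5$
$\left(-1294\right) \left(-340\right) + g{\left(p \right)} = \left(-1294\right) \left(-340\right) - 5 = 439960 - 5 = 439955$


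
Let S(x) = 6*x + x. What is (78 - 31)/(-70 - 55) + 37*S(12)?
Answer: 388453/125 ≈ 3107.6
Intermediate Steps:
S(x) = 7*x
(78 - 31)/(-70 - 55) + 37*S(12) = (78 - 31)/(-70 - 55) + 37*(7*12) = 47/(-125) + 37*84 = 47*(-1/125) + 3108 = -47/125 + 3108 = 388453/125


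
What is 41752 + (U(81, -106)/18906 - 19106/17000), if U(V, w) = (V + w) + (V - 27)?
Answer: 3354703894741/80350500 ≈ 41751.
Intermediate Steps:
U(V, w) = -27 + w + 2*V (U(V, w) = (V + w) + (-27 + V) = -27 + w + 2*V)
41752 + (U(81, -106)/18906 - 19106/17000) = 41752 + ((-27 - 106 + 2*81)/18906 - 19106/17000) = 41752 + ((-27 - 106 + 162)*(1/18906) - 19106*1/17000) = 41752 + (29*(1/18906) - 9553/8500) = 41752 + (29/18906 - 9553/8500) = 41752 - 90181259/80350500 = 3354703894741/80350500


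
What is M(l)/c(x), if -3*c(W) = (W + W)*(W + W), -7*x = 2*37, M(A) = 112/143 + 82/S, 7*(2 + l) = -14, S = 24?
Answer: -353143/12529088 ≈ -0.028186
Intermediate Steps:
l = -4 (l = -2 + (1/7)*(-14) = -2 - 2 = -4)
M(A) = 7207/1716 (M(A) = 112/143 + 82/24 = 112*(1/143) + 82*(1/24) = 112/143 + 41/12 = 7207/1716)
x = -74/7 (x = -2*37/7 = -1/7*74 = -74/7 ≈ -10.571)
c(W) = -4*W**2/3 (c(W) = -(W + W)*(W + W)/3 = -2*W*2*W/3 = -4*W**2/3)
M(l)/c(x) = 7207/(1716*((-4*(-74/7)**2/3))) = 7207/(1716*((-4/3*5476/49))) = 7207/(1716*(-21904/147)) = (7207/1716)*(-147/21904) = -353143/12529088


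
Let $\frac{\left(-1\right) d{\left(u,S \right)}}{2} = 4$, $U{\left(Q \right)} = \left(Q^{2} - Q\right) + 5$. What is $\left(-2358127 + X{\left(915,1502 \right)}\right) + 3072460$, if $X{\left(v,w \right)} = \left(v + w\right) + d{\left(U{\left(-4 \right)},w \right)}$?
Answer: $716742$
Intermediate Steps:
$U{\left(Q \right)} = 5 + Q^{2} - Q$
$d{\left(u,S \right)} = -8$ ($d{\left(u,S \right)} = \left(-2\right) 4 = -8$)
$X{\left(v,w \right)} = -8 + v + w$ ($X{\left(v,w \right)} = \left(v + w\right) - 8 = -8 + v + w$)
$\left(-2358127 + X{\left(915,1502 \right)}\right) + 3072460 = \left(-2358127 + \left(-8 + 915 + 1502\right)\right) + 3072460 = \left(-2358127 + 2409\right) + 3072460 = -2355718 + 3072460 = 716742$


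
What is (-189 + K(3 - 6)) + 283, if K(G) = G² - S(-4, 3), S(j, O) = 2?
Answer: 101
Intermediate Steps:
K(G) = -2 + G² (K(G) = G² - 1*2 = G² - 2 = -2 + G²)
(-189 + K(3 - 6)) + 283 = (-189 + (-2 + (3 - 6)²)) + 283 = (-189 + (-2 + (-3)²)) + 283 = (-189 + (-2 + 9)) + 283 = (-189 + 7) + 283 = -182 + 283 = 101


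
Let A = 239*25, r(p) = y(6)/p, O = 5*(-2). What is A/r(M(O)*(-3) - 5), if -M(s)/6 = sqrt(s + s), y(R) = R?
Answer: -29875/6 + 35850*I*sqrt(5) ≈ -4979.2 + 80163.0*I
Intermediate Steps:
O = -10
M(s) = -6*sqrt(2)*sqrt(s) (M(s) = -6*sqrt(s + s) = -6*sqrt(2)*sqrt(s))
r(p) = 6/p
A = 5975
A/r(M(O)*(-3) - 5) = 5975/((6/(-6*sqrt(2)*sqrt(-10)*(-3) - 5))) = 5975/((6/(-6*sqrt(2)*I*sqrt(10)*(-3) - 5))) = 5975/((6/(-12*I*sqrt(5)*(-3) - 5))) = 5975/((6/(36*I*sqrt(5) - 5))) = 5975/((6/(-5 + 36*I*sqrt(5)))) = 5975*(-5/6 + 6*I*sqrt(5)) = -29875/6 + 35850*I*sqrt(5)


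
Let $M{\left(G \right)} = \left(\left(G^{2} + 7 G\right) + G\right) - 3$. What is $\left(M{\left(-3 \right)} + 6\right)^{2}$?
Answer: $144$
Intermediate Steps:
$M{\left(G \right)} = -3 + G^{2} + 8 G$ ($M{\left(G \right)} = \left(G^{2} + 8 G\right) - 3 = -3 + G^{2} + 8 G$)
$\left(M{\left(-3 \right)} + 6\right)^{2} = \left(\left(-3 + \left(-3\right)^{2} + 8 \left(-3\right)\right) + 6\right)^{2} = \left(\left(-3 + 9 - 24\right) + 6\right)^{2} = \left(-18 + 6\right)^{2} = \left(-12\right)^{2} = 144$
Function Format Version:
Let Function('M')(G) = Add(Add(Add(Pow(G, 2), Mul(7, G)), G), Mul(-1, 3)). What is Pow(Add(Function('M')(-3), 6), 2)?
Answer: 144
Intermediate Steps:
Function('M')(G) = Add(-3, Pow(G, 2), Mul(8, G)) (Function('M')(G) = Add(Add(Pow(G, 2), Mul(8, G)), -3) = Add(-3, Pow(G, 2), Mul(8, G)))
Pow(Add(Function('M')(-3), 6), 2) = Pow(Add(Add(-3, Pow(-3, 2), Mul(8, -3)), 6), 2) = Pow(Add(Add(-3, 9, -24), 6), 2) = Pow(Add(-18, 6), 2) = Pow(-12, 2) = 144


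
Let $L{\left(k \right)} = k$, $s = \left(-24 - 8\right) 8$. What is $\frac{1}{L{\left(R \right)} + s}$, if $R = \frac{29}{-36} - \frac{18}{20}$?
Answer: $- \frac{180}{46387} \approx -0.0038804$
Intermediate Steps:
$s = -256$ ($s = \left(-32\right) 8 = -256$)
$R = - \frac{307}{180}$ ($R = 29 \left(- \frac{1}{36}\right) - \frac{9}{10} = - \frac{29}{36} - \frac{9}{10} = - \frac{307}{180} \approx -1.7056$)
$\frac{1}{L{\left(R \right)} + s} = \frac{1}{- \frac{307}{180} - 256} = \frac{1}{- \frac{46387}{180}} = - \frac{180}{46387}$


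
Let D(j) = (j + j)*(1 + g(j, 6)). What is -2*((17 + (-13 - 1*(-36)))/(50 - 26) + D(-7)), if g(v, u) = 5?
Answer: 494/3 ≈ 164.67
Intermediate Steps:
D(j) = 12*j (D(j) = (j + j)*(1 + 5) = (2*j)*6 = 12*j)
-2*((17 + (-13 - 1*(-36)))/(50 - 26) + D(-7)) = -2*((17 + (-13 - 1*(-36)))/(50 - 26) + 12*(-7)) = -2*((17 + (-13 + 36))/24 - 84) = -2*((17 + 23)*(1/24) - 84) = -2*(40*(1/24) - 84) = -2*(5/3 - 84) = -2*(-247/3) = 494/3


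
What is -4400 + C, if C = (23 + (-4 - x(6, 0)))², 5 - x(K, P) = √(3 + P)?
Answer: -4201 + 28*√3 ≈ -4152.5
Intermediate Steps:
x(K, P) = 5 - √(3 + P)
C = (14 + √3)² (C = (23 + (-4 - (5 - √(3 + 0))))² = (23 + (-4 - (5 - √3)))² = (23 + (-4 + (-5 + √3)))² = (23 + (-9 + √3))² = (14 + √3)² ≈ 247.50)
-4400 + C = -4400 + (14 + √3)²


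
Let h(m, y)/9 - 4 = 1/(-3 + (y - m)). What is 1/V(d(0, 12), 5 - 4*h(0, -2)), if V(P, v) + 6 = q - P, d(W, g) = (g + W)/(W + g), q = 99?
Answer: 1/92 ≈ 0.010870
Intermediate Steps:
d(W, g) = 1 (d(W, g) = (W + g)/(W + g) = 1)
h(m, y) = 36 + 9/(-3 + y - m) (h(m, y) = 36 + 9/(-3 + (y - m)) = 36 + 9/(-3 + y - m))
V(P, v) = 93 - P (V(P, v) = -6 + (99 - P) = 93 - P)
1/V(d(0, 12), 5 - 4*h(0, -2)) = 1/(93 - 1*1) = 1/(93 - 1) = 1/92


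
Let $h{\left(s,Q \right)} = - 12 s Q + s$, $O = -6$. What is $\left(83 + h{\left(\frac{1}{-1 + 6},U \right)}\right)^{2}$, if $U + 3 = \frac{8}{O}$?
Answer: $\frac{219024}{25} \approx 8761.0$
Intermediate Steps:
$U = - \frac{13}{3}$ ($U = -3 + \frac{8}{-6} = -3 + 8 \left(- \frac{1}{6}\right) = -3 - \frac{4}{3} = - \frac{13}{3} \approx -4.3333$)
$h{\left(s,Q \right)} = s - 12 Q s$ ($h{\left(s,Q \right)} = - 12 Q s + s = s - 12 Q s$)
$\left(83 + h{\left(\frac{1}{-1 + 6},U \right)}\right)^{2} = \left(83 + \frac{1 - -52}{-1 + 6}\right)^{2} = \left(83 + \frac{1 + 52}{5}\right)^{2} = \left(83 + \frac{1}{5} \cdot 53\right)^{2} = \left(83 + \frac{53}{5}\right)^{2} = \left(\frac{468}{5}\right)^{2} = \frac{219024}{25}$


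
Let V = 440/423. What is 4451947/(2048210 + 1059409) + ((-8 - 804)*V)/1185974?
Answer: 124015811913143/86610550393791 ≈ 1.4319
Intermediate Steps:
V = 440/423 (V = 440*(1/423) = 440/423 ≈ 1.0402)
4451947/(2048210 + 1059409) + ((-8 - 804)*V)/1185974 = 4451947/(2048210 + 1059409) + ((-8 - 804)*(440/423))/1185974 = 4451947/3107619 - 812*440/423*(1/1185974) = 4451947*(1/3107619) - 357280/423*1/1185974 = 4451947/3107619 - 178640/250833501 = 124015811913143/86610550393791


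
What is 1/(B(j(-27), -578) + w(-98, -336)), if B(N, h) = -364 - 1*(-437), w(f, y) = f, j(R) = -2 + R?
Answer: -1/25 ≈ -0.040000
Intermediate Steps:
B(N, h) = 73 (B(N, h) = -364 + 437 = 73)
1/(B(j(-27), -578) + w(-98, -336)) = 1/(73 - 98) = 1/(-25) = -1/25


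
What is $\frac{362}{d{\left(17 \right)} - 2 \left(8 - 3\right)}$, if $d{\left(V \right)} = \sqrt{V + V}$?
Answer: $- \frac{1810}{33} - \frac{181 \sqrt{34}}{33} \approx -86.83$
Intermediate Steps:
$d{\left(V \right)} = \sqrt{2} \sqrt{V}$ ($d{\left(V \right)} = \sqrt{2 V} = \sqrt{2} \sqrt{V}$)
$\frac{362}{d{\left(17 \right)} - 2 \left(8 - 3\right)} = \frac{362}{\sqrt{2} \sqrt{17} - 2 \left(8 - 3\right)} = \frac{362}{\sqrt{34} - 10} = \frac{362}{-10 + \sqrt{34}}$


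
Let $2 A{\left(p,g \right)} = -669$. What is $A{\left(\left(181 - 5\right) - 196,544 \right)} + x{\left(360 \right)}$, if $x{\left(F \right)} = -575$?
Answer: $- \frac{1819}{2} \approx -909.5$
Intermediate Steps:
$A{\left(p,g \right)} = - \frac{669}{2}$ ($A{\left(p,g \right)} = \frac{1}{2} \left(-669\right) = - \frac{669}{2}$)
$A{\left(\left(181 - 5\right) - 196,544 \right)} + x{\left(360 \right)} = - \frac{669}{2} - 575 = - \frac{1819}{2}$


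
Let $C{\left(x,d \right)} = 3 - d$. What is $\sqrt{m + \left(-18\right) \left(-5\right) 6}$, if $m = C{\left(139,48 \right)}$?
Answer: $3 \sqrt{55} \approx 22.249$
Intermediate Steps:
$m = -45$ ($m = 3 - 48 = -45$)
$\sqrt{m + \left(-18\right) \left(-5\right) 6} = \sqrt{-45 + \left(-18\right) \left(-5\right) 6} = \sqrt{-45 + 90 \cdot 6} = \sqrt{-45 + 540} = \sqrt{495} = 3 \sqrt{55}$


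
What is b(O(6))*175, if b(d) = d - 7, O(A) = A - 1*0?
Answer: -175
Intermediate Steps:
O(A) = A (O(A) = A + 0 = A)
b(d) = -7 + d
b(O(6))*175 = (-7 + 6)*175 = -1*175 = -175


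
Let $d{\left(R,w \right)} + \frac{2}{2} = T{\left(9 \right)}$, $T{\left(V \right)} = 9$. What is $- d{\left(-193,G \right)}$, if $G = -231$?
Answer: $-8$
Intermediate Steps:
$d{\left(R,w \right)} = 8$ ($d{\left(R,w \right)} = -1 + 9 = 8$)
$- d{\left(-193,G \right)} = \left(-1\right) 8 = -8$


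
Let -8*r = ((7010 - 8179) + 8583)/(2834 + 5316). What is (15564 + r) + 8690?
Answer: 790676693/32600 ≈ 24254.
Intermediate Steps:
r = -3707/32600 (r = -((7010 - 8179) + 8583)/(8*(2834 + 5316)) = -(-1169 + 8583)/(8*8150) = -3707/(4*8150) = -⅛*3707/4075 = -3707/32600 ≈ -0.11371)
(15564 + r) + 8690 = (15564 - 3707/32600) + 8690 = 507382693/32600 + 8690 = 790676693/32600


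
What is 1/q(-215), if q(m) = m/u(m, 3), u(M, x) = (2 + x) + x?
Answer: -8/215 ≈ -0.037209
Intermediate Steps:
u(M, x) = 2 + 2*x
q(m) = m/8 (q(m) = m/(2 + 2*3) = m/(2 + 6) = m/8)
1/q(-215) = 1/((⅛)*(-215)) = 1/(-215/8) = -8/215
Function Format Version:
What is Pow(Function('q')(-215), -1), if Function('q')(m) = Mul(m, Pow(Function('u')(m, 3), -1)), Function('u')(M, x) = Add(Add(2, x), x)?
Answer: Rational(-8, 215) ≈ -0.037209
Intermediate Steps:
Function('u')(M, x) = Add(2, Mul(2, x))
Function('q')(m) = Mul(Rational(1, 8), m) (Function('q')(m) = Mul(m, Pow(Add(2, Mul(2, 3)), -1)) = Mul(m, Pow(Add(2, 6), -1)) = Mul(m, Pow(8, -1)) = Mul(m, Rational(1, 8)) = Mul(Rational(1, 8), m))
Pow(Function('q')(-215), -1) = Pow(Mul(Rational(1, 8), -215), -1) = Pow(Rational(-215, 8), -1) = Rational(-8, 215)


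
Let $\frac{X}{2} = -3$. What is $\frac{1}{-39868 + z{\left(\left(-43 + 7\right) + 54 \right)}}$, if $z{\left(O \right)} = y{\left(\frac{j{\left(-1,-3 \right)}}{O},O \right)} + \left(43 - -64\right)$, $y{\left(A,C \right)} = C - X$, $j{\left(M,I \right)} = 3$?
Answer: $- \frac{1}{39737} \approx -2.5165 \cdot 10^{-5}$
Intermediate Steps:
$X = -6$ ($X = 2 \left(-3\right) = -6$)
$y{\left(A,C \right)} = 6 + C$ ($y{\left(A,C \right)} = C - -6 = C + 6 = 6 + C$)
$z{\left(O \right)} = 113 + O$ ($z{\left(O \right)} = \left(6 + O\right) + \left(43 - -64\right) = \left(6 + O\right) + \left(43 + 64\right) = \left(6 + O\right) + 107 = 113 + O$)
$\frac{1}{-39868 + z{\left(\left(-43 + 7\right) + 54 \right)}} = \frac{1}{-39868 + \left(113 + \left(\left(-43 + 7\right) + 54\right)\right)} = \frac{1}{-39868 + \left(113 + \left(-36 + 54\right)\right)} = \frac{1}{-39868 + \left(113 + 18\right)} = \frac{1}{-39868 + 131} = \frac{1}{-39737} = - \frac{1}{39737}$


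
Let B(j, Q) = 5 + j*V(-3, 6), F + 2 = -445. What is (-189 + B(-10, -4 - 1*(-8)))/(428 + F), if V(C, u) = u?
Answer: 244/19 ≈ 12.842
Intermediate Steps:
F = -447 (F = -2 - 445 = -447)
B(j, Q) = 5 + 6*j (B(j, Q) = 5 + j*6 = 5 + 6*j)
(-189 + B(-10, -4 - 1*(-8)))/(428 + F) = (-189 + (5 + 6*(-10)))/(428 - 447) = (-189 + (5 - 60))/(-19) = (-189 - 55)*(-1/19) = -244*(-1/19) = 244/19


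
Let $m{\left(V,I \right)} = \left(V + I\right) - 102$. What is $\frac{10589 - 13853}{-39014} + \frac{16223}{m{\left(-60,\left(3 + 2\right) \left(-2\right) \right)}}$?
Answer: $- \frac{316181357}{3355204} \approx -94.236$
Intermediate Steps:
$m{\left(V,I \right)} = -102 + I + V$ ($m{\left(V,I \right)} = \left(I + V\right) - 102 = -102 + I + V$)
$\frac{10589 - 13853}{-39014} + \frac{16223}{m{\left(-60,\left(3 + 2\right) \left(-2\right) \right)}} = \frac{10589 - 13853}{-39014} + \frac{16223}{-102 + \left(3 + 2\right) \left(-2\right) - 60} = \left(10589 - 13853\right) \left(- \frac{1}{39014}\right) + \frac{16223}{-102 + 5 \left(-2\right) - 60} = \left(-3264\right) \left(- \frac{1}{39014}\right) + \frac{16223}{-102 - 10 - 60} = \frac{1632}{19507} + \frac{16223}{-172} = \frac{1632}{19507} + 16223 \left(- \frac{1}{172}\right) = \frac{1632}{19507} - \frac{16223}{172} = - \frac{316181357}{3355204}$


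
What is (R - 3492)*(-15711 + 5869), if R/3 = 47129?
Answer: -1357162590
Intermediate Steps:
R = 141387 (R = 3*47129 = 141387)
(R - 3492)*(-15711 + 5869) = (141387 - 3492)*(-15711 + 5869) = 137895*(-9842) = -1357162590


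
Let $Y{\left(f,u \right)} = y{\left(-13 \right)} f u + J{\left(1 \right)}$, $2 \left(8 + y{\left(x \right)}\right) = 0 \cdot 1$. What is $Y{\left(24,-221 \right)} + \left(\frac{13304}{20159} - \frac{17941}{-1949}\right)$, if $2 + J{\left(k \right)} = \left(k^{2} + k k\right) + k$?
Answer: $\frac{1667575546918}{39289891} \approx 42443.0$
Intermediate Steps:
$y{\left(x \right)} = -8$ ($y{\left(x \right)} = -8 + \frac{0 \cdot 1}{2} = -8 + \frac{1}{2} \cdot 0 = -8 + 0 = -8$)
$J{\left(k \right)} = -2 + k + 2 k^{2}$ ($J{\left(k \right)} = -2 + \left(\left(k^{2} + k k\right) + k\right) = -2 + \left(\left(k^{2} + k^{2}\right) + k\right) = -2 + \left(2 k^{2} + k\right) = -2 + \left(k + 2 k^{2}\right) = -2 + k + 2 k^{2}$)
$Y{\left(f,u \right)} = 1 - 8 f u$ ($Y{\left(f,u \right)} = - 8 f u + \left(-2 + 1 + 2 \cdot 1^{2}\right) = - 8 f u + \left(-2 + 1 + 2 \cdot 1\right) = - 8 f u + \left(-2 + 1 + 2\right) = - 8 f u + 1 = 1 - 8 f u$)
$Y{\left(24,-221 \right)} + \left(\frac{13304}{20159} - \frac{17941}{-1949}\right) = \left(1 - 192 \left(-221\right)\right) + \left(\frac{13304}{20159} - \frac{17941}{-1949}\right) = \left(1 + 42432\right) + \left(13304 \cdot \frac{1}{20159} - - \frac{17941}{1949}\right) = 42433 + \left(\frac{13304}{20159} + \frac{17941}{1949}\right) = 42433 + \frac{387602115}{39289891} = \frac{1667575546918}{39289891}$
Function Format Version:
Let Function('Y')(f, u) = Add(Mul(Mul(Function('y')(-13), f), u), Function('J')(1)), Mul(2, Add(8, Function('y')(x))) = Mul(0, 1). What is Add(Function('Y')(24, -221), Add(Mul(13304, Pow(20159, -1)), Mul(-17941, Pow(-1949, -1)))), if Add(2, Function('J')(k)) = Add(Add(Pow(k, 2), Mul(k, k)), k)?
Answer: Rational(1667575546918, 39289891) ≈ 42443.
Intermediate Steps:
Function('y')(x) = -8 (Function('y')(x) = Add(-8, Mul(Rational(1, 2), Mul(0, 1))) = Add(-8, Mul(Rational(1, 2), 0)) = Add(-8, 0) = -8)
Function('J')(k) = Add(-2, k, Mul(2, Pow(k, 2))) (Function('J')(k) = Add(-2, Add(Add(Pow(k, 2), Mul(k, k)), k)) = Add(-2, Add(Add(Pow(k, 2), Pow(k, 2)), k)) = Add(-2, Add(Mul(2, Pow(k, 2)), k)) = Add(-2, Add(k, Mul(2, Pow(k, 2)))) = Add(-2, k, Mul(2, Pow(k, 2))))
Function('Y')(f, u) = Add(1, Mul(-8, f, u)) (Function('Y')(f, u) = Add(Mul(Mul(-8, f), u), Add(-2, 1, Mul(2, Pow(1, 2)))) = Add(Mul(-8, f, u), Add(-2, 1, Mul(2, 1))) = Add(Mul(-8, f, u), Add(-2, 1, 2)) = Add(Mul(-8, f, u), 1) = Add(1, Mul(-8, f, u)))
Add(Function('Y')(24, -221), Add(Mul(13304, Pow(20159, -1)), Mul(-17941, Pow(-1949, -1)))) = Add(Add(1, Mul(-8, 24, -221)), Add(Mul(13304, Pow(20159, -1)), Mul(-17941, Pow(-1949, -1)))) = Add(Add(1, 42432), Add(Mul(13304, Rational(1, 20159)), Mul(-17941, Rational(-1, 1949)))) = Add(42433, Add(Rational(13304, 20159), Rational(17941, 1949))) = Add(42433, Rational(387602115, 39289891)) = Rational(1667575546918, 39289891)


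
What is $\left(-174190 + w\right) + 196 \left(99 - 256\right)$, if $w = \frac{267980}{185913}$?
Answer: $- \frac{38104832326}{185913} \approx -2.0496 \cdot 10^{5}$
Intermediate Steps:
$w = \frac{267980}{185913}$ ($w = 267980 \cdot \frac{1}{185913} = \frac{267980}{185913} \approx 1.4414$)
$\left(-174190 + w\right) + 196 \left(99 - 256\right) = \left(-174190 + \frac{267980}{185913}\right) + 196 \left(99 - 256\right) = - \frac{32383917490}{185913} + 196 \left(-157\right) = - \frac{32383917490}{185913} - 30772 = - \frac{38104832326}{185913}$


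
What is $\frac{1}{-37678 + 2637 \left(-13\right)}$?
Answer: $- \frac{1}{71959} \approx -1.3897 \cdot 10^{-5}$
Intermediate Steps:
$\frac{1}{-37678 + 2637 \left(-13\right)} = \frac{1}{-37678 - 34281} = \frac{1}{-71959} = - \frac{1}{71959}$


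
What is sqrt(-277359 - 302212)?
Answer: I*sqrt(579571) ≈ 761.3*I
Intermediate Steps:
sqrt(-277359 - 302212) = sqrt(-579571) = I*sqrt(579571)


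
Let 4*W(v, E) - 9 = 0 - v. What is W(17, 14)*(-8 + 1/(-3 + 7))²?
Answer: -961/8 ≈ -120.13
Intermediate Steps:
W(v, E) = 9/4 - v/4 (W(v, E) = 9/4 + (0 - v)/4 = 9/4 + (-v)/4 = 9/4 - v/4)
W(17, 14)*(-8 + 1/(-3 + 7))² = (9/4 - ¼*17)*(-8 + 1/(-3 + 7))² = (9/4 - 17/4)*(-8 + 1/4)² = -2*(-8 + ¼)² = -2*(-31/4)² = -2*961/16 = -961/8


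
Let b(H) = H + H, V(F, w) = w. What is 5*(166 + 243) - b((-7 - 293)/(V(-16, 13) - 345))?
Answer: 169585/83 ≈ 2043.2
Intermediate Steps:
b(H) = 2*H
5*(166 + 243) - b((-7 - 293)/(V(-16, 13) - 345)) = 5*(166 + 243) - 2*(-7 - 293)/(13 - 345) = 5*409 - 2*(-300/(-332)) = 2045 - 2*(-300*(-1/332)) = 2045 - 2*75/83 = 2045 - 1*150/83 = 2045 - 150/83 = 169585/83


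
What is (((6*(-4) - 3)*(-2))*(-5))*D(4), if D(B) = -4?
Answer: 1080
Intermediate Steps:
(((6*(-4) - 3)*(-2))*(-5))*D(4) = (((6*(-4) - 3)*(-2))*(-5))*(-4) = (((-24 - 3)*(-2))*(-5))*(-4) = (-27*(-2)*(-5))*(-4) = (54*(-5))*(-4) = -270*(-4) = 1080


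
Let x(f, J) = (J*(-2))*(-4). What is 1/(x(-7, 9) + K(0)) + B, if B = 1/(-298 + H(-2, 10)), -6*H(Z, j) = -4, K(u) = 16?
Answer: 157/19624 ≈ 0.0080004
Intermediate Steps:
H(Z, j) = ⅔ (H(Z, j) = -⅙*(-4) = ⅔)
x(f, J) = 8*J (x(f, J) = -2*J*(-4) = 8*J)
B = -3/892 (B = 1/(-298 + ⅔) = 1/(-892/3) = -3/892 ≈ -0.0033632)
1/(x(-7, 9) + K(0)) + B = 1/(8*9 + 16) - 3/892 = 1/(72 + 16) - 3/892 = 1/88 - 3/892 = 157/19624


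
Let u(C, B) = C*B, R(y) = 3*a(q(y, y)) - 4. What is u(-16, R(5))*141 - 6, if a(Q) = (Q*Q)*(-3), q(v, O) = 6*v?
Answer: 18282618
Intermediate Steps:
a(Q) = -3*Q**2 (a(Q) = Q**2*(-3) = -3*Q**2)
R(y) = -4 - 324*y**2 (R(y) = 3*(-3*36*y**2) - 4 = 3*(-108*y**2) - 4 = -324*y**2 - 4 = -4 - 324*y**2)
u(C, B) = B*C
u(-16, R(5))*141 - 6 = ((-4 - 324*5**2)*(-16))*141 - 6 = ((-4 - 324*25)*(-16))*141 - 6 = ((-4 - 8100)*(-16))*141 - 6 = -8104*(-16)*141 - 6 = 129664*141 - 6 = 18282624 - 6 = 18282618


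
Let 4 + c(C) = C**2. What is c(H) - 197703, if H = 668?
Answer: 248517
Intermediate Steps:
c(C) = -4 + C**2
c(H) - 197703 = (-4 + 668**2) - 197703 = (-4 + 446224) - 197703 = 446220 - 197703 = 248517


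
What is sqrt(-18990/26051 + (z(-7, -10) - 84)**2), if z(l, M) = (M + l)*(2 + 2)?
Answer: sqrt(15679141193014)/26051 ≈ 152.00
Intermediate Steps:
z(l, M) = 4*M + 4*l (z(l, M) = (M + l)*4 = 4*M + 4*l)
sqrt(-18990/26051 + (z(-7, -10) - 84)**2) = sqrt(-18990/26051 + ((4*(-10) + 4*(-7)) - 84)**2) = sqrt(-18990*1/26051 + ((-40 - 28) - 84)**2) = sqrt(-18990/26051 + (-68 - 84)**2) = sqrt(-18990/26051 + (-152)**2) = sqrt(-18990/26051 + 23104) = sqrt(601863314/26051) = sqrt(15679141193014)/26051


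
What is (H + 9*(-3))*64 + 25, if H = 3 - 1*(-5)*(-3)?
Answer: -2471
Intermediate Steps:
H = -12 (H = 3 + 5*(-3) = 3 - 15 = -12)
(H + 9*(-3))*64 + 25 = (-12 + 9*(-3))*64 + 25 = (-12 - 27)*64 + 25 = -39*64 + 25 = -2496 + 25 = -2471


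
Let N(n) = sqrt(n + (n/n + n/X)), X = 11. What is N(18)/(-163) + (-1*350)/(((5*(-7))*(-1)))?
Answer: -10 - sqrt(2497)/1793 ≈ -10.028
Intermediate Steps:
N(n) = sqrt(1 + 12*n/11) (N(n) = sqrt(n + (n/n + n/11)) = sqrt(n + (1 + n*(1/11))) = sqrt(n + (1 + n/11)) = sqrt(1 + 12*n/11))
N(18)/(-163) + (-1*350)/(((5*(-7))*(-1))) = (sqrt(121 + 132*18)/11)/(-163) + (-1*350)/(((5*(-7))*(-1))) = (sqrt(121 + 2376)/11)*(-1/163) - 350/((-35*(-1))) = (sqrt(2497)/11)*(-1/163) - 350/35 = -sqrt(2497)/1793 - 350*1/35 = -sqrt(2497)/1793 - 10 = -10 - sqrt(2497)/1793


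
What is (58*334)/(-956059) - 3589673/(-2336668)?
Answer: 3386673246211/2233992471412 ≈ 1.5160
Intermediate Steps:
(58*334)/(-956059) - 3589673/(-2336668) = 19372*(-1/956059) - 3589673*(-1/2336668) = -19372/956059 + 3589673/2336668 = 3386673246211/2233992471412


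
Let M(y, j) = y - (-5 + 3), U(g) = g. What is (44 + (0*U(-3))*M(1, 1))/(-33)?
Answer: -4/3 ≈ -1.3333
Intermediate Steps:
M(y, j) = 2 + y (M(y, j) = y - 1*(-2) = y + 2 = 2 + y)
(44 + (0*U(-3))*M(1, 1))/(-33) = (44 + (0*(-3))*(2 + 1))/(-33) = -(44 + 0*3)/33 = -(44 + 0)/33 = -1/33*44 = -4/3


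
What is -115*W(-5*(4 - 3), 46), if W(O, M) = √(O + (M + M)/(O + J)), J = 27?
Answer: -345*I*√11/11 ≈ -104.02*I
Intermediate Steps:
W(O, M) = √(O + 2*M/(27 + O)) (W(O, M) = √(O + (M + M)/(O + 27)) = √(O + (2*M)/(27 + O)) = √(O + 2*M/(27 + O)))
-115*W(-5*(4 - 3), 46) = -115*√(2*46 + (-5*(4 - 3))*(27 - 5*(4 - 3)))/√(27 - 5*(4 - 3)) = -115*√(92 + (-5*1)*(27 - 5*1))/√(27 - 5*1) = -115*√(92 - 5*(27 - 5))/√(27 - 5) = -115*√22*√(92 - 5*22)/22 = -115*√22*√(92 - 110)/22 = -115*3*I*√11/11 = -345*I*√11/11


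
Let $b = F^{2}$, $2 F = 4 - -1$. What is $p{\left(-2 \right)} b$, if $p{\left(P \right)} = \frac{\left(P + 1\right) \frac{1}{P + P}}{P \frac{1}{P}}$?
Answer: $\frac{25}{16} \approx 1.5625$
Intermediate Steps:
$F = \frac{5}{2}$ ($F = \frac{4 - -1}{2} = \frac{4 + 1}{2} = \frac{1}{2} \cdot 5 = \frac{5}{2} \approx 2.5$)
$p{\left(P \right)} = \frac{1 + P}{2 P}$ ($p{\left(P \right)} = \frac{\left(1 + P\right) \frac{1}{2 P}}{1} = \left(1 + P\right) \frac{1}{2 P} 1 = \frac{1 + P}{2 P} 1 = \frac{1 + P}{2 P}$)
$b = \frac{25}{4}$ ($b = \left(\frac{5}{2}\right)^{2} = \frac{25}{4} \approx 6.25$)
$p{\left(-2 \right)} b = \frac{1 - 2}{2 \left(-2\right)} \frac{25}{4} = \frac{1}{2} \left(- \frac{1}{2}\right) \left(-1\right) \frac{25}{4} = \frac{1}{4} \cdot \frac{25}{4} = \frac{25}{16}$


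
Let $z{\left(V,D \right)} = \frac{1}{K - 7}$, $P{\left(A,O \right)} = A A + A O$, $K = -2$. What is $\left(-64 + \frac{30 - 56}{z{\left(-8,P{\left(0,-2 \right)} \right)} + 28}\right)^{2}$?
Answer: $\frac{265624804}{63001} \approx 4216.2$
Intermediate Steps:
$P{\left(A,O \right)} = A^{2} + A O$
$z{\left(V,D \right)} = - \frac{1}{9}$ ($z{\left(V,D \right)} = \frac{1}{-2 - 7} = \frac{1}{-9} = - \frac{1}{9}$)
$\left(-64 + \frac{30 - 56}{z{\left(-8,P{\left(0,-2 \right)} \right)} + 28}\right)^{2} = \left(-64 + \frac{30 - 56}{- \frac{1}{9} + 28}\right)^{2} = \left(-64 - \frac{26}{\frac{251}{9}}\right)^{2} = \left(-64 - \frac{234}{251}\right)^{2} = \left(- \frac{16298}{251}\right)^{2} = \frac{265624804}{63001}$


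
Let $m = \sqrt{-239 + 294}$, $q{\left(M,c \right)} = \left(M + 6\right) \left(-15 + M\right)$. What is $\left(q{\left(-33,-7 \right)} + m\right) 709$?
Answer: $918864 + 709 \sqrt{55} \approx 9.2412 \cdot 10^{5}$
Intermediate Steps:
$q{\left(M,c \right)} = \left(-15 + M\right) \left(6 + M\right)$ ($q{\left(M,c \right)} = \left(6 + M\right) \left(-15 + M\right) = \left(-15 + M\right) \left(6 + M\right)$)
$m = \sqrt{55} \approx 7.4162$
$\left(q{\left(-33,-7 \right)} + m\right) 709 = \left(\left(-90 + \left(-33\right)^{2} - -297\right) + \sqrt{55}\right) 709 = \left(\left(-90 + 1089 + 297\right) + \sqrt{55}\right) 709 = \left(1296 + \sqrt{55}\right) 709 = 918864 + 709 \sqrt{55}$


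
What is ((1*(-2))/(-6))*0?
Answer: 0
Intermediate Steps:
((1*(-2))/(-6))*0 = -⅙*(-2)*0 = (⅓)*0 = 0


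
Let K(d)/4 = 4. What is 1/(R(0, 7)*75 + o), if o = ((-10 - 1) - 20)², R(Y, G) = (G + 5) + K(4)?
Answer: 1/3061 ≈ 0.00032669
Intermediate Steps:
K(d) = 16 (K(d) = 4*4 = 16)
R(Y, G) = 21 + G (R(Y, G) = (G + 5) + 16 = (5 + G) + 16 = 21 + G)
o = 961 (o = (-11 - 20)² = (-31)² = 961)
1/(R(0, 7)*75 + o) = 1/((21 + 7)*75 + 961) = 1/(28*75 + 961) = 1/(2100 + 961) = 1/3061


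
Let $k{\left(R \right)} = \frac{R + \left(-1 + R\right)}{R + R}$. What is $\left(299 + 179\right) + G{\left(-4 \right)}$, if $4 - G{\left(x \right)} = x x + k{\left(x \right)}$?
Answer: $\frac{3719}{8} \approx 464.88$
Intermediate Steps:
$k{\left(R \right)} = \frac{-1 + 2 R}{2 R}$
$G{\left(x \right)} = 4 - x^{2} - \frac{- \frac{1}{2} + x}{x}$ ($G{\left(x \right)} = 4 - \left(x x + \frac{- \frac{1}{2} + x}{x}\right) = 4 - \left(x^{2} + \frac{- \frac{1}{2} + x}{x}\right) = 4 - x^{2} - \frac{- \frac{1}{2} + x}{x}$)
$\left(299 + 179\right) + G{\left(-4 \right)} = \left(299 + 179\right) + \left(3 + \frac{1}{2 \left(-4\right)} - \left(-4\right)^{2}\right) = 478 + \left(3 + \frac{1}{2} \left(- \frac{1}{4}\right) - 16\right) = 478 - \frac{105}{8} = \frac{3719}{8}$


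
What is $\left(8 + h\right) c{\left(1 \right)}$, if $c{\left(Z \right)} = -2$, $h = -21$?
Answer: $26$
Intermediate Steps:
$\left(8 + h\right) c{\left(1 \right)} = \left(8 - 21\right) \left(-2\right) = \left(-13\right) \left(-2\right) = 26$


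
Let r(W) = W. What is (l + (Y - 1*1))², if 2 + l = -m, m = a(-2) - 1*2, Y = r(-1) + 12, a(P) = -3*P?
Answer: 16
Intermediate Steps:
Y = 11 (Y = -1 + 12 = 11)
m = 4 (m = -3*(-2) - 1*2 = 6 - 2 = 4)
l = -6 (l = -2 - 1*4 = -2 - 4 = -6)
(l + (Y - 1*1))² = (-6 + (11 - 1*1))² = (-6 + (11 - 1))² = (-6 + 10)² = 4² = 16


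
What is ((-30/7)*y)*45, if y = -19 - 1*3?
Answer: 29700/7 ≈ 4242.9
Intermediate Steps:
y = -22 (y = -19 - 3 = -22)
((-30/7)*y)*45 = (-30/7*(-22))*45 = (-30*⅐*(-22))*45 = -30/7*(-22)*45 = (660/7)*45 = 29700/7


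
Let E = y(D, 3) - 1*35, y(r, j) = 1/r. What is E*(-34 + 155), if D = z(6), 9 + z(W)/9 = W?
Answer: -114466/27 ≈ -4239.5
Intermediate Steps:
z(W) = -81 + 9*W
D = -27 (D = -81 + 9*6 = -81 + 54 = -27)
E = -946/27 (E = 1/(-27) - 1*35 = -1/27 - 35 = -946/27 ≈ -35.037)
E*(-34 + 155) = -946*(-34 + 155)/27 = -946/27*121 = -114466/27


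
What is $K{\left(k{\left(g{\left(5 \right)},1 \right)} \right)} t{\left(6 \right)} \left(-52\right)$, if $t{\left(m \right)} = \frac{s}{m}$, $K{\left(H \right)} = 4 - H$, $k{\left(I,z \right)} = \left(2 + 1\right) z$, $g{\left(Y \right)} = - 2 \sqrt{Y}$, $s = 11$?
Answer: $- \frac{286}{3} \approx -95.333$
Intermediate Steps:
$k{\left(I,z \right)} = 3 z$
$t{\left(m \right)} = \frac{11}{m}$
$K{\left(k{\left(g{\left(5 \right)},1 \right)} \right)} t{\left(6 \right)} \left(-52\right) = \left(4 - 3 \cdot 1\right) \frac{11}{6} \left(-52\right) = \left(4 - 3\right) 11 \cdot \frac{1}{6} \left(-52\right) = \left(4 - 3\right) \frac{11}{6} \left(-52\right) = 1 \cdot \frac{11}{6} \left(-52\right) = \frac{11}{6} \left(-52\right) = - \frac{286}{3}$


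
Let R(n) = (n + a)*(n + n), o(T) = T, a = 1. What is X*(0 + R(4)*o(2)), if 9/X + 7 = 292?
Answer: 48/19 ≈ 2.5263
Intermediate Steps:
R(n) = 2*n*(1 + n) (R(n) = (n + 1)*(n + n) = (1 + n)*(2*n) = 2*n*(1 + n))
X = 3/95 (X = 9/(-7 + 292) = 9/285 = 9*(1/285) = 3/95 ≈ 0.031579)
X*(0 + R(4)*o(2)) = 3*(0 + (2*4*(1 + 4))*2)/95 = 3*(0 + (2*4*5)*2)/95 = 3*(0 + 40*2)/95 = 3*(0 + 80)/95 = (3/95)*80 = 48/19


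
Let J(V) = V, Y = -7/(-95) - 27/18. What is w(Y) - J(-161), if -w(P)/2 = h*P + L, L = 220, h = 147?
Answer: 13332/95 ≈ 140.34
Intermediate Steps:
Y = -271/190 (Y = -7*(-1/95) - 27*1/18 = 7/95 - 3/2 = -271/190 ≈ -1.4263)
w(P) = -440 - 294*P (w(P) = -2*(147*P + 220) = -2*(220 + 147*P) = -440 - 294*P)
w(Y) - J(-161) = (-440 - 294*(-271/190)) - 1*(-161) = (-440 + 39837/95) + 161 = -1963/95 + 161 = 13332/95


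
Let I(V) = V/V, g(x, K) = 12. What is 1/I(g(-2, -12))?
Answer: 1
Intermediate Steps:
I(V) = 1
1/I(g(-2, -12)) = 1/1 = 1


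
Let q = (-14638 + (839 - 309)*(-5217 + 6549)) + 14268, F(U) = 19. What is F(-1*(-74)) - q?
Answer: -705571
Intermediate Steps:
q = 705590 (q = (-14638 + 530*1332) + 14268 = (-14638 + 705960) + 14268 = 691322 + 14268 = 705590)
F(-1*(-74)) - q = 19 - 1*705590 = 19 - 705590 = -705571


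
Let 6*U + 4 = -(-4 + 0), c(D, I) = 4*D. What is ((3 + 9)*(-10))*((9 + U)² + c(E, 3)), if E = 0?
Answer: -9720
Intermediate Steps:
U = 0 (U = -⅔ + (-(-4 + 0))/6 = -⅔ + (-1*(-4))/6 = -⅔ + (⅙)*4 = -⅔ + ⅔ = 0)
((3 + 9)*(-10))*((9 + U)² + c(E, 3)) = ((3 + 9)*(-10))*((9 + 0)² + 4*0) = (12*(-10))*(9² + 0) = -120*(81 + 0) = -120*81 = -9720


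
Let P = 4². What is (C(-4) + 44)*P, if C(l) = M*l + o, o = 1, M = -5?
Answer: 1040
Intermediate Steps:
P = 16
C(l) = 1 - 5*l (C(l) = -5*l + 1 = 1 - 5*l)
(C(-4) + 44)*P = ((1 - 5*(-4)) + 44)*16 = ((1 + 20) + 44)*16 = (21 + 44)*16 = 65*16 = 1040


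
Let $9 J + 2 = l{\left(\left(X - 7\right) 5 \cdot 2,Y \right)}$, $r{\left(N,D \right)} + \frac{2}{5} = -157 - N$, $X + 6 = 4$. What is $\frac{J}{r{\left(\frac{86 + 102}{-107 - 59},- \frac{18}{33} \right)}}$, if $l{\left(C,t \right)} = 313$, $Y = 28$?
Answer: $- \frac{129065}{583659} \approx -0.22113$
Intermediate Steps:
$X = -2$ ($X = -6 + 4 = -2$)
$r{\left(N,D \right)} = - \frac{787}{5} - N$ ($r{\left(N,D \right)} = - \frac{2}{5} - \left(157 + N\right) = - \frac{787}{5} - N$)
$J = \frac{311}{9}$ ($J = - \frac{2}{9} + \frac{1}{9} \cdot 313 = - \frac{2}{9} + \frac{313}{9} = \frac{311}{9} \approx 34.556$)
$\frac{J}{r{\left(\frac{86 + 102}{-107 - 59},- \frac{18}{33} \right)}} = \frac{311}{9 \left(- \frac{787}{5} - \frac{86 + 102}{-107 - 59}\right)} = \frac{311}{9 \left(- \frac{787}{5} - \frac{188}{-166}\right)} = \frac{311}{9 \left(- \frac{787}{5} - 188 \left(- \frac{1}{166}\right)\right)} = \frac{311}{9 \left(- \frac{787}{5} - - \frac{94}{83}\right)} = \frac{311}{9 \left(- \frac{787}{5} + \frac{94}{83}\right)} = \frac{311}{9 \left(- \frac{64851}{415}\right)} = \frac{311}{9} \left(- \frac{415}{64851}\right) = - \frac{129065}{583659}$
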